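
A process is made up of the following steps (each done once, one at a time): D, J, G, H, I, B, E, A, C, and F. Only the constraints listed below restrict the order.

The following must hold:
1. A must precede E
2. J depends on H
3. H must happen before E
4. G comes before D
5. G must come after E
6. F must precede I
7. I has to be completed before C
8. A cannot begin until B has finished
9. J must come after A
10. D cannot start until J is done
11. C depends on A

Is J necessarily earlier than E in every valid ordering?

No

No chain of constraints connects J to E in either direction.
A valid ordering placing E before J exists, so the answer is no.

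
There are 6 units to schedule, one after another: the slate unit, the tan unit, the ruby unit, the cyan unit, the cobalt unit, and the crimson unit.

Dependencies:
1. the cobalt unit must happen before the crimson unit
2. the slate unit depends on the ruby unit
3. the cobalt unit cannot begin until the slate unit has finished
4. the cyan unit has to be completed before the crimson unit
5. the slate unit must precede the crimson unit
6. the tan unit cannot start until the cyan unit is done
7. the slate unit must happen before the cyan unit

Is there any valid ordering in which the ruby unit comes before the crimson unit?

Every valid ordering already has the ruby unit before the crimson unit (the constraints require it), so in particular at least one does.

Yes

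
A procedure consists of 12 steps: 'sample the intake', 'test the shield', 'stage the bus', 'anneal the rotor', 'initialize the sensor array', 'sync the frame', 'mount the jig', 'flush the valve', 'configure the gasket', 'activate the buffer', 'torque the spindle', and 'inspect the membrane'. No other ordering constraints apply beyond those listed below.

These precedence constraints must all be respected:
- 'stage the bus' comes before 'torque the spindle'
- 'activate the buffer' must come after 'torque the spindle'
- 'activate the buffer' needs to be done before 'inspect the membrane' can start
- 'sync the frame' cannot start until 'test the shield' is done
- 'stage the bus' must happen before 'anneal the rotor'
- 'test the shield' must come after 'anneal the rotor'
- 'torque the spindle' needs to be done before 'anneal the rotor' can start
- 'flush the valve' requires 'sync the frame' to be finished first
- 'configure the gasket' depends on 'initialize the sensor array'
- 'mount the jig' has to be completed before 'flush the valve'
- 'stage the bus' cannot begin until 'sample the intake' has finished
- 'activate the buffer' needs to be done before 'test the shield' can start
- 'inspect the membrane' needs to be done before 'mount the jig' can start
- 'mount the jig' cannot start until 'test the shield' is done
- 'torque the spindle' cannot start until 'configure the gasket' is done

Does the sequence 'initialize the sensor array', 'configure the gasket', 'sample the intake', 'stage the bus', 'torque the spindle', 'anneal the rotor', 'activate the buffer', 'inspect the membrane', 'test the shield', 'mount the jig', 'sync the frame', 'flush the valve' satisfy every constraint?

Yes

Going through the constraints one by one, each required predecessor appears earlier in the sequence than its dependent — e.g. 'anneal the rotor' (position 6) is before 'test the shield' (position 9), as required.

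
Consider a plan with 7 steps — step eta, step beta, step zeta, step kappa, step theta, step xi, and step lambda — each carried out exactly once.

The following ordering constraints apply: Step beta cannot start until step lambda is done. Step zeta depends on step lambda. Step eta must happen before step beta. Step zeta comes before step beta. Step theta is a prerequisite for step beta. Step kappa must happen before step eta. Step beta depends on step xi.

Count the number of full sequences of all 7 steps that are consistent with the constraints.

The steps with no prerequisites are step kappa, step theta, step xi, step lambda; any of them can be placed first.
Enumerating by repeatedly choosing an available step (one whose prerequisites are all placed) gives 180 distinct complete orderings.

180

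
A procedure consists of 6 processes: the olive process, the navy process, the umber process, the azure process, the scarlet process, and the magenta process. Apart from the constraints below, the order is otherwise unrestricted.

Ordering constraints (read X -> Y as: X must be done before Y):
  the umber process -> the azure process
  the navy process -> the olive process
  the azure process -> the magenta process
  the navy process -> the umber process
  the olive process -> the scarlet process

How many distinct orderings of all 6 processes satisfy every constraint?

The navy process is the only process with nothing required before it, so every ordering starts there.
Systematically extending each partial ordering one process at a time and counting, there are 10 complete orderings.

10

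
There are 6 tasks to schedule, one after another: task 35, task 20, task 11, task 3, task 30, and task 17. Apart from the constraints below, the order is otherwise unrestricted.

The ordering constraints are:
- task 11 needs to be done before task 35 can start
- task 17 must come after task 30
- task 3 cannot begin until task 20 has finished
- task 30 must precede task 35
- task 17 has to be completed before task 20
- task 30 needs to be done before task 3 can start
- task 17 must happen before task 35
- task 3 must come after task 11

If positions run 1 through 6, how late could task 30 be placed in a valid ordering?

The tasks that are forced after task 30, directly or by a chain of constraints, are task 35, task 20, task 3, task 17. That's 4 tasks.
With 4 mandatory successors out of 6 tasks total, the latest slot for task 30 is 6−4 = 2, and it's reachable by doing all non-successors before task 30.

2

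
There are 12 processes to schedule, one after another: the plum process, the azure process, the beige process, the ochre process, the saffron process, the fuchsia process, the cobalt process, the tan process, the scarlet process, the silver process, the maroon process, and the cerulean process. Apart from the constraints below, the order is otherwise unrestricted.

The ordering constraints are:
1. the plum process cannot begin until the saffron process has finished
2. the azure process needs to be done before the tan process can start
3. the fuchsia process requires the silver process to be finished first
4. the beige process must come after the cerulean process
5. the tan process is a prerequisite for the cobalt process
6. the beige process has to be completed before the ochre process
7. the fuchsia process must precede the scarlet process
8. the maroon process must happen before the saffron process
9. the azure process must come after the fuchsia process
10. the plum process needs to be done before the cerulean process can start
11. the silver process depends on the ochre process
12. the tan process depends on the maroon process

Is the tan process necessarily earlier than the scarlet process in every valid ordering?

Nothing in the constraints links the tan process and the scarlet process; they are unordered relative to each other.
A valid ordering placing the scarlet process before the tan process exists, so the answer is no.

No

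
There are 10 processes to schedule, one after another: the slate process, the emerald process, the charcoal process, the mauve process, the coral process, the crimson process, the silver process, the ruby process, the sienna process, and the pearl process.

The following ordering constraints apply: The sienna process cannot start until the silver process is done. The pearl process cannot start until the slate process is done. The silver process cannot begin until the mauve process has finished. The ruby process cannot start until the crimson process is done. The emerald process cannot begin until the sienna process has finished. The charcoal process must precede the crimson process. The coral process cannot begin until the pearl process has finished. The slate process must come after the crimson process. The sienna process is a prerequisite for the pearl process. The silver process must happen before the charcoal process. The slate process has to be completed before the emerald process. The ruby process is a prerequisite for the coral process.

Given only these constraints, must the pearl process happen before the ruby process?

The pearl process and the ruby process are not related by any chain of constraints.
A valid ordering placing the ruby process before the pearl process exists, so the answer is no.

No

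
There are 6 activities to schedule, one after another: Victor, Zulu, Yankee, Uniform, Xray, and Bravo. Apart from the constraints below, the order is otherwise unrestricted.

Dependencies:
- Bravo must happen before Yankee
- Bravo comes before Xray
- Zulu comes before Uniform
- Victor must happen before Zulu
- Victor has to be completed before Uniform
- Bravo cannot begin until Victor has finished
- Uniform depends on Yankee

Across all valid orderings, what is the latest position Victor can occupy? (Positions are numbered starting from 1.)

The activities that are forced after Victor, directly or by a chain of constraints, are Zulu, Yankee, Uniform, Xray, Bravo. That's 5 activities.
With 5 mandatory successors out of 6 activities total, the latest slot for Victor is 6−5 = 1, and it's reachable by doing all non-successors before Victor.

1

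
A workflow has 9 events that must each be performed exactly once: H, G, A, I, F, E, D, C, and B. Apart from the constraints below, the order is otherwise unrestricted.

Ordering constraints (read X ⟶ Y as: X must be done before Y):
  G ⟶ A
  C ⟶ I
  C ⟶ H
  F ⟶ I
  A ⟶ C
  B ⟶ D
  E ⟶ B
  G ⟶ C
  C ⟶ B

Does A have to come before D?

Yes

Tracing the constraints gives a chain: A → C → B → D.
Hence A necessarily comes before D.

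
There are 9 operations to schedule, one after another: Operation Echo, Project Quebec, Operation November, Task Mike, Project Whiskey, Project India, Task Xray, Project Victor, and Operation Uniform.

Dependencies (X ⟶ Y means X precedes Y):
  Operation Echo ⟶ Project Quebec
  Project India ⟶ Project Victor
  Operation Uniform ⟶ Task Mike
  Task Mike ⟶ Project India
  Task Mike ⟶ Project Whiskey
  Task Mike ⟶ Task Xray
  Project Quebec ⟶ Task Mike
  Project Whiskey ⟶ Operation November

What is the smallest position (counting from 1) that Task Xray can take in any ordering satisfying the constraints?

The operations that are forced before Task Xray, directly or transitively, are Operation Echo, Project Quebec, Task Mike, Operation Uniform. That's 4 operations.
So at minimum 4 operations come before Task Xray, putting Task Xray no earlier than position 5. That position is achievable by scheduling exactly those predecessors first.

5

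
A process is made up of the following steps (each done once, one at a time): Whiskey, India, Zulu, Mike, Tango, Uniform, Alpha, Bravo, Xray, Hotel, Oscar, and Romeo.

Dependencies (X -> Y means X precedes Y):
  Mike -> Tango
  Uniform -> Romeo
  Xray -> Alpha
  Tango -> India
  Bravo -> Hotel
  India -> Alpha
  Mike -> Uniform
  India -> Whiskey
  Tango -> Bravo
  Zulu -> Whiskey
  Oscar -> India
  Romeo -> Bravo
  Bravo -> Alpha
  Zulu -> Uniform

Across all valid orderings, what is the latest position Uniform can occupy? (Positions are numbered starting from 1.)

The steps that are forced after Uniform, directly or by a chain of constraints, are Alpha, Bravo, Hotel, Romeo. That's 4 steps.
With 4 mandatory successors out of 12 steps total, the latest slot for Uniform is 12−4 = 8, and it's reachable by doing all non-successors before Uniform.

8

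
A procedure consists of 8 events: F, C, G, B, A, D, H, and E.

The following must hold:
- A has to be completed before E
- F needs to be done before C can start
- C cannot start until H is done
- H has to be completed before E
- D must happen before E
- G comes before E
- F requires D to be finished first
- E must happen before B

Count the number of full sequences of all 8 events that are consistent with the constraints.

The events with no prerequisites are G, A, D, H; any of them can be placed first.
Enumerating by repeatedly choosing an available event (one whose prerequisites are all placed) gives 282 distinct complete orderings.

282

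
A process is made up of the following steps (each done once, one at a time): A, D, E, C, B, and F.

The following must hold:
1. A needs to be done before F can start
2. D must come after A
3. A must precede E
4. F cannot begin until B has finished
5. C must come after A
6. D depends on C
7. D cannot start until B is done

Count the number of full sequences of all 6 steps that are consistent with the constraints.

37

The steps with no prerequisites are A, B; any of them can be placed first.
Enumerating by repeatedly choosing an available step (one whose prerequisites are all placed) gives 37 distinct complete orderings.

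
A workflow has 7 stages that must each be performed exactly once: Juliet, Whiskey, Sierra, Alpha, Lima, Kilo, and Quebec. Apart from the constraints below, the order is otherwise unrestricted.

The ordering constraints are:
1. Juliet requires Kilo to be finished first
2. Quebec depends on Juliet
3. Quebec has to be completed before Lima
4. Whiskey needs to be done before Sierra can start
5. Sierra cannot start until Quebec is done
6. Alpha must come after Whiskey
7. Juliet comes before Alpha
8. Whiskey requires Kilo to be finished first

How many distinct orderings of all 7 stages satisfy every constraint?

Only Kilo has no prerequisites, so it must go first.
Systematically extending each partial ordering one stage at a time and counting, there are 24 complete orderings.

24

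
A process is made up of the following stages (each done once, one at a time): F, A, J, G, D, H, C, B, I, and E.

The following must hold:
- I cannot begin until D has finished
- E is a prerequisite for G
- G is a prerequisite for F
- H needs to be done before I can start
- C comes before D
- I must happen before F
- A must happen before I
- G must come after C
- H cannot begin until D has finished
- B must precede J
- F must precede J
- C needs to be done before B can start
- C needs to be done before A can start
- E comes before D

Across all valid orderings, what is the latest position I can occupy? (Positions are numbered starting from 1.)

The stages that are forced after I, directly or by a chain of constraints, are F, J. That's 2 stages.
With 2 mandatory successors out of 10 stages total, the latest slot for I is 10−2 = 8, and it's reachable by doing all non-successors before I.

8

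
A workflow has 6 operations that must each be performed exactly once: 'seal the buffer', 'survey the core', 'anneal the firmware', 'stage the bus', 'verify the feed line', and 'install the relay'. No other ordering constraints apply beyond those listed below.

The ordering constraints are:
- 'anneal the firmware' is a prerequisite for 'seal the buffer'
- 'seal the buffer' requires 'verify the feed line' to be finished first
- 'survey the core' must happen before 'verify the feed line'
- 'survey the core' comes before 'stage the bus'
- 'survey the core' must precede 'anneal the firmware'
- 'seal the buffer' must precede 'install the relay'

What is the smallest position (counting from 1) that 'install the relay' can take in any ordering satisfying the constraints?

5

The operations that are forced before 'install the relay', directly or transitively, are 'seal the buffer', 'survey the core', 'anneal the firmware', 'verify the feed line'. That's 4 operations.
With 4 mandatory predecessors, the earliest 'install the relay' can sit is position 4+1 = 5, and placing just those 4 first achieves it.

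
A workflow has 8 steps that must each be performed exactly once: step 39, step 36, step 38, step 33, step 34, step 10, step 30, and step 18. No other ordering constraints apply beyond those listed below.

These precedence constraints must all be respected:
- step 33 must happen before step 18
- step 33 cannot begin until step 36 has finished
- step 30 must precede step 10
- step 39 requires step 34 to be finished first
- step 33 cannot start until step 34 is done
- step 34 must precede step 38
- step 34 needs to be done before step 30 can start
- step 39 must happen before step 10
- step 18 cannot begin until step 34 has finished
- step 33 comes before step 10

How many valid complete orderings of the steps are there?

332

2 steps have no prerequisites (step 36, step 34), so any of them could come first.
Counting all ways to extend the partial order to a total order gives 332.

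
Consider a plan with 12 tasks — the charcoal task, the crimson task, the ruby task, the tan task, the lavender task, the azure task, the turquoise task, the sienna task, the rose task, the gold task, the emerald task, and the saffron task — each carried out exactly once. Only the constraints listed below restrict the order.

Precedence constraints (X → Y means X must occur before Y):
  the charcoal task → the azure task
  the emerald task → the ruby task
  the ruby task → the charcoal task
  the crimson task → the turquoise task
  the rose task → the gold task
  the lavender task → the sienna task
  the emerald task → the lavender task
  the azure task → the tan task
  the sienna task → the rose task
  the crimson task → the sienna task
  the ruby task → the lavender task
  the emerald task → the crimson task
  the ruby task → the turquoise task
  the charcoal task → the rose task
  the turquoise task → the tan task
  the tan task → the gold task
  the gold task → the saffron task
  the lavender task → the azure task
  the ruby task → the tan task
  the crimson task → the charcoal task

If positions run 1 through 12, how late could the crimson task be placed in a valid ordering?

The tasks that are forced after the crimson task, directly or by a chain of constraints, are the charcoal task, the tan task, the azure task, the turquoise task, the sienna task, the rose task, the gold task, the saffron task. That's 8 tasks.
So at least 8 tasks follow the crimson task, putting the crimson task no later than position 4. That position is achievable by scheduling everything else first.

4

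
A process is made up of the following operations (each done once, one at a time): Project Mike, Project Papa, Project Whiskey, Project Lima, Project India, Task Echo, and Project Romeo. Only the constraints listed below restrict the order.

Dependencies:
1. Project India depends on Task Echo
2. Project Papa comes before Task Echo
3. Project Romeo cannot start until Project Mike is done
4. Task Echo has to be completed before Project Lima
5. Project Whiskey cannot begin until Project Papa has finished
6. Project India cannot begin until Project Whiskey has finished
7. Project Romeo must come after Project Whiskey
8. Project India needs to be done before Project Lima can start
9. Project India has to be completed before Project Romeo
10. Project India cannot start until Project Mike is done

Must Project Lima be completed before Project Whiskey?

No

There is a chain Project Whiskey → Project India → Project Lima, which puts Project Whiskey before Project Lima.
So Project Lima does not have to come before Project Whiskey — it cannot.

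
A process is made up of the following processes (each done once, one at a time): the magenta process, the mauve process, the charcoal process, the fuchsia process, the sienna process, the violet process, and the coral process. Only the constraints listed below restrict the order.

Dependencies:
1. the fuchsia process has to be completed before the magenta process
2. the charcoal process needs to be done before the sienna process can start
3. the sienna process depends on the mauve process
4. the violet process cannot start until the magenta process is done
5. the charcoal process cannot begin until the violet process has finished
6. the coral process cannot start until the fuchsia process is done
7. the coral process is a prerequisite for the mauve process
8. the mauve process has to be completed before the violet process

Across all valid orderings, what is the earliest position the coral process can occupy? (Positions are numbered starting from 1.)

2

Working backwards through the constraints from the coral process, its only required predecessor is the fuchsia process.
So at minimum 1 process comes before the coral process, putting the coral process no earlier than position 2. That position is achievable by scheduling exactly that predecessor first.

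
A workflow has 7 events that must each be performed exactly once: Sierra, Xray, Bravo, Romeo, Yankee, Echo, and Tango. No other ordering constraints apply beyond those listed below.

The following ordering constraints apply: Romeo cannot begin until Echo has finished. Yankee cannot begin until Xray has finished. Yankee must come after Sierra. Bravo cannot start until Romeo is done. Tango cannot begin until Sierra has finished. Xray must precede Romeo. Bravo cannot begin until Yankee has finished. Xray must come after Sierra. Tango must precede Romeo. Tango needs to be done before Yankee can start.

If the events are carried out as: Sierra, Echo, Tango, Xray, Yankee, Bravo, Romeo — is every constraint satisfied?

No

In the proposed order, Bravo appears before Romeo.
But one of the constraints requires Romeo before Bravo, so this ordering violates it.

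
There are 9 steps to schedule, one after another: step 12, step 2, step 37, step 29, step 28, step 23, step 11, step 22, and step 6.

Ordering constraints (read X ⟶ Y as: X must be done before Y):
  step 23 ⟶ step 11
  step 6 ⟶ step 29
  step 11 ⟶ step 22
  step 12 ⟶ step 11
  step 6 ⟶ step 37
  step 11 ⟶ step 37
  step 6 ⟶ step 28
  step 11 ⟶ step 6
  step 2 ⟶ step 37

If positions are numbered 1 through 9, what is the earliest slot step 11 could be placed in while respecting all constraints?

Every step that must precede step 11 has to come before it. Tracing all chains that end at step 11, those steps are: step 12, step 23 — 2 in total.
So at minimum 2 steps come before step 11, putting step 11 no earlier than position 3. That position is achievable by scheduling exactly those predecessors first.

3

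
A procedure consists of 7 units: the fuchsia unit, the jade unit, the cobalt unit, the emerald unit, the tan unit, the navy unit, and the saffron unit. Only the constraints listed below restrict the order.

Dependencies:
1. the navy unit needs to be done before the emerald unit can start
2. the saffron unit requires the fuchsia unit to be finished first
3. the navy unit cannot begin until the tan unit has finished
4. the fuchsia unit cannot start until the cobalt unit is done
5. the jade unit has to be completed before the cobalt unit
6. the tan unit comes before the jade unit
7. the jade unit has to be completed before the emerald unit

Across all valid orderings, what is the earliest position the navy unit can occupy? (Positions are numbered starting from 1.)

2

Working backwards through the constraints from the navy unit, its only required predecessor is the tan unit.
With 1 mandatory predecessor, the earliest the navy unit can sit is position 1+1 = 2, and placing just that one first achieves it.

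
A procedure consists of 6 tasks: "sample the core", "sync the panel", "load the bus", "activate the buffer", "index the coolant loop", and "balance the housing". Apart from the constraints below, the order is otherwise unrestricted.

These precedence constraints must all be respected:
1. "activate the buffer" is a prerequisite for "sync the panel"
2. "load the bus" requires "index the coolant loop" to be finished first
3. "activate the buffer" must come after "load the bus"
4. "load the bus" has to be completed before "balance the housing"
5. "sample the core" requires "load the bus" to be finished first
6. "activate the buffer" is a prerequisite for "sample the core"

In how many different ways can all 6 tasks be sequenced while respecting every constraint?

8

Only "index the coolant loop" has no prerequisites, so it must go first.
Counting all ways to extend the partial order to a total order gives 8.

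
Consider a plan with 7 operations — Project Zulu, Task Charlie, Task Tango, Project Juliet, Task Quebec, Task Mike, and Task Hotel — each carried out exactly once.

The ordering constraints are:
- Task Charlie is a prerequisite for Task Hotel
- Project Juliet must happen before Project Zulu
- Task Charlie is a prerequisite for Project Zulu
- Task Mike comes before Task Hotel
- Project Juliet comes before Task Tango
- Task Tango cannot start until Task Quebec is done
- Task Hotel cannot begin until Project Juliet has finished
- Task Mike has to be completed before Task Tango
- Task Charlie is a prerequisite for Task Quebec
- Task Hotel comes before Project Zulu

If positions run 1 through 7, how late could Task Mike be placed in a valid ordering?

The operations that are forced after Task Mike, directly or by a chain of constraints, are Project Zulu, Task Tango, Task Hotel. That's 3 operations.
With 3 mandatory successors out of 7 operations total, the latest slot for Task Mike is 7−3 = 4, and it's reachable by doing all non-successors before Task Mike.

4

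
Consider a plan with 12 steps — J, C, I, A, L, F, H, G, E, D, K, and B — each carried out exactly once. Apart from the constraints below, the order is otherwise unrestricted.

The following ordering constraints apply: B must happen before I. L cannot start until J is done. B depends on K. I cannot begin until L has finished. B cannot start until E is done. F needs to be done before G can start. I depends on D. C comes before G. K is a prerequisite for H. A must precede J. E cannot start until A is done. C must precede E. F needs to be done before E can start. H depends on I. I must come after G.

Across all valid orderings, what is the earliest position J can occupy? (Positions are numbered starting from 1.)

2

Working backwards through the constraints from J, its only required predecessor is A.
With 1 mandatory predecessor, the earliest J can sit is position 1+1 = 2, and placing just that one first achieves it.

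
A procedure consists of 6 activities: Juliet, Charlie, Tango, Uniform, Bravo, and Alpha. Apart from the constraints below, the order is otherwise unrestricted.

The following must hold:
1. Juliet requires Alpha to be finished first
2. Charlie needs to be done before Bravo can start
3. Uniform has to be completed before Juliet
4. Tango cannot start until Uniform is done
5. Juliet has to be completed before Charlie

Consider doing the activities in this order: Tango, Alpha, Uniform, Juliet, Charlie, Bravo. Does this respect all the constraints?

No

In the proposed order, Tango appears before Uniform.
Since Uniform is required before Tango, the ordering is invalid.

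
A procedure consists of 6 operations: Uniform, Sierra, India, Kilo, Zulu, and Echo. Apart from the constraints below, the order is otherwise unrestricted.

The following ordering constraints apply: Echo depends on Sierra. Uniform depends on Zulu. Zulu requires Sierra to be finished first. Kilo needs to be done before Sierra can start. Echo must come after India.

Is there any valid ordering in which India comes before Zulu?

The constraints leave India and Zulu unordered relative to each other; nothing requires Zulu earlier.
That means at least one valid schedule has India before Zulu.

Yes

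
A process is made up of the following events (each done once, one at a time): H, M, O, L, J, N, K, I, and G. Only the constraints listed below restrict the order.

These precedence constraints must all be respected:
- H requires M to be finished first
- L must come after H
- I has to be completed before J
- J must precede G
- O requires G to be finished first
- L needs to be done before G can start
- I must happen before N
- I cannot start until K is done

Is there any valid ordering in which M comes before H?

The constraints force M before H, so yes — every valid ordering has M earlier.

Yes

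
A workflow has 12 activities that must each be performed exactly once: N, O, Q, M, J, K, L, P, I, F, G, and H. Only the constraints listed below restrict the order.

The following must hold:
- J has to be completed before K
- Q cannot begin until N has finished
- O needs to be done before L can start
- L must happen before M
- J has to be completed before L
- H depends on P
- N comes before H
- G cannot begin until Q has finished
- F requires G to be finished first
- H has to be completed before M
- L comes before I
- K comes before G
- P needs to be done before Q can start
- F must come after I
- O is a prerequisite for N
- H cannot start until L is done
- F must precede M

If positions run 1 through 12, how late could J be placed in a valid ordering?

The activities that are forced after J, directly or by a chain of constraints, are M, K, L, I, F, G, H. That's 7 activities.
So at least 7 activities follow J, putting J no later than position 5. That position is achievable by scheduling everything else first.

5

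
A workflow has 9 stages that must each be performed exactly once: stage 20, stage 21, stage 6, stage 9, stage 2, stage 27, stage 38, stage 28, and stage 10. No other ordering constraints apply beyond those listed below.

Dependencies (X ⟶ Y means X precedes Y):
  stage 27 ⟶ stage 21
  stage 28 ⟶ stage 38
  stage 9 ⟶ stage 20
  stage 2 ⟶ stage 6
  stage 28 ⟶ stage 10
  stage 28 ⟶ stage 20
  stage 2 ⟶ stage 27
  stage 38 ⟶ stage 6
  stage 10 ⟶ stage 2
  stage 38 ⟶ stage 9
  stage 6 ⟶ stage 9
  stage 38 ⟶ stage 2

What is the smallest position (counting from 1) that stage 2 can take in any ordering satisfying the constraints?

4

Every stage that must precede stage 2 has to come before it. Tracing all chains that end at stage 2, those stages are: stage 38, stage 28, stage 10 — 3 in total.
So at minimum 3 stages come before stage 2, putting stage 2 no earlier than position 4. That position is achievable by scheduling exactly those predecessors first.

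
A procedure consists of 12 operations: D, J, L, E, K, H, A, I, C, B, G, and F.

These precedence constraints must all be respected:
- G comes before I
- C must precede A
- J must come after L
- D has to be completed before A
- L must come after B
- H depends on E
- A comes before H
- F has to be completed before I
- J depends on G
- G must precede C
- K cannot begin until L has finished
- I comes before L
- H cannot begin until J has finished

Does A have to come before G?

In fact the dependencies run the other way: G → C → A.
So A does not have to come before G — it cannot.

No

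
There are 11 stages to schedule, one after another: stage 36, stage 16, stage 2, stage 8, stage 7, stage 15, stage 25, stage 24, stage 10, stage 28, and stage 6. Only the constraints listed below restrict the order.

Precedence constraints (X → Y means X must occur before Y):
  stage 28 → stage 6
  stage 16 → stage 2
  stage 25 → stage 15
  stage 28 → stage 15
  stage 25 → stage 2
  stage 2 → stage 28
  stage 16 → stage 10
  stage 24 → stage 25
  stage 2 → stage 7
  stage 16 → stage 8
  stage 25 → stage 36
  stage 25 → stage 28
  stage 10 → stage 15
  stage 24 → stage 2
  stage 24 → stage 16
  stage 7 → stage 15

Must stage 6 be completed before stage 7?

No

Nothing in the constraints links stage 6 and stage 7; they are unordered relative to each other.
There exist valid orderings with stage 7 before stage 6, so stage 6 is not required to come first.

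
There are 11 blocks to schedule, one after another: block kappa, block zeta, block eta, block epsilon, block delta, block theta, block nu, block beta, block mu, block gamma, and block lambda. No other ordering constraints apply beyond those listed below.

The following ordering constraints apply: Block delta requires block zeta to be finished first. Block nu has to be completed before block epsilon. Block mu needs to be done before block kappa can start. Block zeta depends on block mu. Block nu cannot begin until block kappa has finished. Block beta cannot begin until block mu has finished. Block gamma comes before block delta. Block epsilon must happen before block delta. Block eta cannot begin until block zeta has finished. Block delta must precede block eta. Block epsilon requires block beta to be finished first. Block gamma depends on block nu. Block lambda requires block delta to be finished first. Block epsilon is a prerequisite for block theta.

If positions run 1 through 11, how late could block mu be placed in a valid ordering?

Every block that must follow block mu has to come after it. Tracing all chains starting from block mu, those blocks are: block kappa, block zeta, block eta, block epsilon, block delta, block theta, block nu, block beta, block gamma, block lambda — 10 in total.
With 10 mandatory successors out of 11 blocks total, the latest slot for block mu is 11−10 = 1, and it's reachable by doing all non-successors before block mu.

1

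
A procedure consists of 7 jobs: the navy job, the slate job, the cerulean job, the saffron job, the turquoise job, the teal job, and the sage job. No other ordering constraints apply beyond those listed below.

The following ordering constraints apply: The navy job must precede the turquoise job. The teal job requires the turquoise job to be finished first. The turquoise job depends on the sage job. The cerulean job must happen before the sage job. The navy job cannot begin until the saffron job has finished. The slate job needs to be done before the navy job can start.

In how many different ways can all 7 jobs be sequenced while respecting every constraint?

20

3 jobs have no prerequisites (the slate job, the cerulean job, the saffron job), so any of them could come first.
Enumerating by repeatedly choosing an available job (one whose prerequisites are all placed) gives 20 distinct complete orderings.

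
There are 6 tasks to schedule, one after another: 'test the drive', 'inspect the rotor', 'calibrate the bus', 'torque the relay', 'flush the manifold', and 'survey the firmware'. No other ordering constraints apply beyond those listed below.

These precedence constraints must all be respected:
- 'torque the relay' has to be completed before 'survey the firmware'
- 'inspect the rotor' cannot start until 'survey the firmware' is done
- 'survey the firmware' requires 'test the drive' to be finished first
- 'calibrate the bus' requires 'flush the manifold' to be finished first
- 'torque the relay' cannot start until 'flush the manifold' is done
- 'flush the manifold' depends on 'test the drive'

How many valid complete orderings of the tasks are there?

4

Only 'test the drive' has no prerequisites, so it must go first.
Enumerating by repeatedly choosing an available task (one whose prerequisites are all placed) gives 4 distinct complete orderings.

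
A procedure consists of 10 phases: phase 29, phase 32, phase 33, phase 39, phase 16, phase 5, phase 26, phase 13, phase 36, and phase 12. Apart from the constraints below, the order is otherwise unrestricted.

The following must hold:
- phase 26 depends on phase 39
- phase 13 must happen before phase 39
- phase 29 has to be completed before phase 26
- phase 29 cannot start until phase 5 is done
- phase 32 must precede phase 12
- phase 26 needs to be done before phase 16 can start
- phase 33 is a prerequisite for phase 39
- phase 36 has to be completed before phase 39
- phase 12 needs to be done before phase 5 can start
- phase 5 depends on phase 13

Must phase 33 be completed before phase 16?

Tracing the constraints gives a chain: phase 33 → phase 39 → phase 26 → phase 16.
So phase 33 must precede phase 16 in any valid ordering.

Yes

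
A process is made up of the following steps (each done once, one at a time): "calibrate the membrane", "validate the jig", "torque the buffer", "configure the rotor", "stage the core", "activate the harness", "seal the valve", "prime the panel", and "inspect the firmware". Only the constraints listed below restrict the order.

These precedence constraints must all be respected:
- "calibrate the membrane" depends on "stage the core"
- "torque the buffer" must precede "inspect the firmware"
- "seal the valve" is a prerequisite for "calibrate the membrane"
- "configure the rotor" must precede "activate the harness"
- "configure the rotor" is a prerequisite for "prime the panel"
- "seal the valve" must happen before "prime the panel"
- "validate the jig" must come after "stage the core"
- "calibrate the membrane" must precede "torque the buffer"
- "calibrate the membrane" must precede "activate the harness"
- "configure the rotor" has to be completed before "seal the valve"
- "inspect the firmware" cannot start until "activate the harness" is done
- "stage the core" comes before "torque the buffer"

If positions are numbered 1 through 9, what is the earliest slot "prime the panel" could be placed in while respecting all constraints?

Every step that must precede "prime the panel" has to come before it. Tracing all chains that end at "prime the panel", those steps are: "configure the rotor", "seal the valve" — 2 in total.
So at minimum 2 steps come before "prime the panel", putting "prime the panel" no earlier than position 3. That position is achievable by scheduling exactly those predecessors first.

3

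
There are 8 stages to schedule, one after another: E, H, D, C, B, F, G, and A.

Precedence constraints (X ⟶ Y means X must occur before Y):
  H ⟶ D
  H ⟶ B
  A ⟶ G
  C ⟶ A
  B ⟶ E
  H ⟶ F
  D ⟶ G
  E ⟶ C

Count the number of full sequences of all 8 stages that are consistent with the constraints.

35

H is the only stage with nothing required before it, so every ordering starts there.
Counting all ways to extend the partial order to a total order gives 35.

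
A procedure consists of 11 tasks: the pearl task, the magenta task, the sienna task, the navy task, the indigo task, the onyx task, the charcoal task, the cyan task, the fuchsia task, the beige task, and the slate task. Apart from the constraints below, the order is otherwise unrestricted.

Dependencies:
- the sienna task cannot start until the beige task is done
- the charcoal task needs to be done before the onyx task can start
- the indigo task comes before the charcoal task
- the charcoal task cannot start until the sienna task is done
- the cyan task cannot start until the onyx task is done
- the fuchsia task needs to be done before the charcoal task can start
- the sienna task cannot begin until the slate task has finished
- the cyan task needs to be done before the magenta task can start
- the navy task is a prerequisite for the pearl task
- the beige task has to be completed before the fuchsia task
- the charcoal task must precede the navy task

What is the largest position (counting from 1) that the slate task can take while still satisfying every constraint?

Following every chain forward from the slate task, the tasks that must come later are the pearl task, the magenta task, the sienna task, the navy task, the onyx task, the charcoal task, the cyan task — 7 of them.
So at least 7 tasks follow the slate task, putting the slate task no later than position 4. That position is achievable by scheduling everything else first.

4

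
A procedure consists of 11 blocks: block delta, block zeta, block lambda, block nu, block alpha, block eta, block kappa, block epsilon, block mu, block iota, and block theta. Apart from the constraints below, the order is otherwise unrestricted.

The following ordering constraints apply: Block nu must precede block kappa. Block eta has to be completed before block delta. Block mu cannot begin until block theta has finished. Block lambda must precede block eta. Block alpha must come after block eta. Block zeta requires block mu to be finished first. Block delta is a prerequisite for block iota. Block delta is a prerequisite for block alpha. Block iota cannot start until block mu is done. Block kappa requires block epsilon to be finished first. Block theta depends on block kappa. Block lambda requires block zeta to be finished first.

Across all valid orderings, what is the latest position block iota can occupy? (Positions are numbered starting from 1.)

Block iota has no required successors, so nothing stops it from going last (position 11).

11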